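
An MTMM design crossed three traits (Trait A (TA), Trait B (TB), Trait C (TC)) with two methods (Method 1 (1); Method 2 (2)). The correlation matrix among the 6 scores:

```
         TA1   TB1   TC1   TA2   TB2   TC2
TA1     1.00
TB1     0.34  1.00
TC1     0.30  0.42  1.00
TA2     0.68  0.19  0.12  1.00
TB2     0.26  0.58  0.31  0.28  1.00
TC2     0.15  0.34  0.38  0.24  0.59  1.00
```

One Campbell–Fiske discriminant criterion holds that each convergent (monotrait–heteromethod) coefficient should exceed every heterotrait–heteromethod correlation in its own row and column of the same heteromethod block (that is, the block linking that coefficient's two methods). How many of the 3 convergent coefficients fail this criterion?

0

Checking each validity diagonal entry against its comparison values:
TA (methods 1·2): 0.68 vs {0.26, 0.19, 0.15, 0.12} → pass.
TB (methods 1·2): 0.58 vs {0.19, 0.26, 0.34, 0.31} → pass.
TC (methods 1·2): 0.38 vs {0.12, 0.15, 0.31, 0.34} → pass.
0 of 3 fail.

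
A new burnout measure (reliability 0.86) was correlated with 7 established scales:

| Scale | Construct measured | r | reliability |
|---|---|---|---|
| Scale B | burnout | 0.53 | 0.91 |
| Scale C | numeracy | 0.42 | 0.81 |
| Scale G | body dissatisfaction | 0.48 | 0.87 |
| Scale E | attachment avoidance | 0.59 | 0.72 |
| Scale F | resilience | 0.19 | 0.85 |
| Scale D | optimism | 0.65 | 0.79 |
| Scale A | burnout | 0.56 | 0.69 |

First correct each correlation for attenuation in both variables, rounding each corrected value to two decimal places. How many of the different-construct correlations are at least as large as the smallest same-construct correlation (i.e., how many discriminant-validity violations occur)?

2

Disattenuated r (r / √(r_scale · r_new)):
  Scale B (conv): 0.53 / √(0.91·0.86) = 0.60
  Scale C (disc): 0.42 / √(0.81·0.86) = 0.50
  Scale G (disc): 0.48 / √(0.87·0.86) = 0.55
  Scale E (disc): 0.59 / √(0.72·0.86) = 0.75
  Scale F (disc): 0.19 / √(0.85·0.86) = 0.22
  Scale D (disc): 0.65 / √(0.79·0.86) = 0.79
  Scale A (conv): 0.56 / √(0.69·0.86) = 0.73
Smallest convergent = 0.60. Discriminant values: 0.50, 0.55, 0.75, 0.22, 0.79; count ≥ 0.60 → 2.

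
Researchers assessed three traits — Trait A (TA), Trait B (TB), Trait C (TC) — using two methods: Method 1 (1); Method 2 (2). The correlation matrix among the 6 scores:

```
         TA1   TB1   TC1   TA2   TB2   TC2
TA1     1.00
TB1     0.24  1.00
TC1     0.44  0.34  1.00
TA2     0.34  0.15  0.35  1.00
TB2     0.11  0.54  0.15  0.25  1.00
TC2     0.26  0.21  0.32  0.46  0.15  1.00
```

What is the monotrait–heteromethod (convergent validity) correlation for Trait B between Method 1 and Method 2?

0.54

Same trait (TB), different methods: r(TB1, TB2) = 0.54.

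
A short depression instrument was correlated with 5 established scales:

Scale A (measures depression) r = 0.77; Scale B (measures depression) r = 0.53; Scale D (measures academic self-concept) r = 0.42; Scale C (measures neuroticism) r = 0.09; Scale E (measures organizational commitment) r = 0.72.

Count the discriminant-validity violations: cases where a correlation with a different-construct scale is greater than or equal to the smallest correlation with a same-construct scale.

1

Convergent (same construct = depression): Scale A, Scale B.
Smallest convergent = 0.53. Discriminant values: 0.42, 0.09, 0.72; count ≥ 0.53 → 1.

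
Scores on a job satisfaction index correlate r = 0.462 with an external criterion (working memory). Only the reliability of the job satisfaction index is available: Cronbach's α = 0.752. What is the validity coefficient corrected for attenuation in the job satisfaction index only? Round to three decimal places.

Single correction: r_c = r_obs / √r_xx = 0.462 / √0.752 = 0.462 / 0.8672 ≈ 0.533.

0.533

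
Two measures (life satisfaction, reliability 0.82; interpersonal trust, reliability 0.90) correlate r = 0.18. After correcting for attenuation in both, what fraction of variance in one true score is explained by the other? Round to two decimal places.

0.04

Disattenuated r = 0.18 / √(0.82 × 0.90) = 0.18 / 0.8591 = 0.2095.
Shared true-score variance = 0.2095² = 0.0439 ≈ 0.04.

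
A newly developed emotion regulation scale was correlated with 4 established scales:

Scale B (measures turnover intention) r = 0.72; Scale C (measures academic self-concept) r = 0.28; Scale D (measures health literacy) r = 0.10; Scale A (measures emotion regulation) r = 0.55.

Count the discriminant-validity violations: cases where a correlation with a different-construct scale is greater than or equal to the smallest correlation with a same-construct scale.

1

Convergent (same construct = emotion regulation): Scale A.
Smallest convergent = 0.55. Discriminant values: 0.72, 0.28, 0.10; count ≥ 0.55 → 1.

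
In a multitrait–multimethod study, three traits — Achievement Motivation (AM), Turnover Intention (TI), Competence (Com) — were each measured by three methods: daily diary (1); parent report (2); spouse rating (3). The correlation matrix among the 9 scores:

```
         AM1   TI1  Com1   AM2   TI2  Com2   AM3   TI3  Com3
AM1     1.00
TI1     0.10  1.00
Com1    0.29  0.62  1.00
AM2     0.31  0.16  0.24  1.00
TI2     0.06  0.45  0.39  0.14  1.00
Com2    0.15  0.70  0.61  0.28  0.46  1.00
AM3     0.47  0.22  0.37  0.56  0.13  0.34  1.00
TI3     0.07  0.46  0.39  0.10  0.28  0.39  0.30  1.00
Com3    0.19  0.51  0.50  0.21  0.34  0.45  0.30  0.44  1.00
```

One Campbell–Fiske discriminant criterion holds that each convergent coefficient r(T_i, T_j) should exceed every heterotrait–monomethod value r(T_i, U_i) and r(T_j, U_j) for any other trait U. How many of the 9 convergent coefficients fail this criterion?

6

Checking each validity diagonal entry against its comparison values:
AM (methods 1·2): 0.31 vs {0.10, 0.14, 0.29, 0.28} → pass.
AM (methods 1·3): 0.47 vs {0.10, 0.30, 0.29, 0.30} → pass.
AM (methods 2·3): 0.56 vs {0.14, 0.30, 0.28, 0.30} → pass.
TI (methods 1·2): 0.45 vs {0.10, 0.14, 0.62, 0.46} → fail.
TI (methods 1·3): 0.46 vs {0.10, 0.30, 0.62, 0.44} → fail.
TI (methods 2·3): 0.28 vs {0.14, 0.30, 0.46, 0.44} → fail.
Com (methods 1·2): 0.61 vs {0.29, 0.28, 0.62, 0.46} → fail.
Com (methods 1·3): 0.50 vs {0.29, 0.30, 0.62, 0.44} → fail.
Com (methods 2·3): 0.45 vs {0.28, 0.30, 0.46, 0.44} → fail.
6 of 9 fail.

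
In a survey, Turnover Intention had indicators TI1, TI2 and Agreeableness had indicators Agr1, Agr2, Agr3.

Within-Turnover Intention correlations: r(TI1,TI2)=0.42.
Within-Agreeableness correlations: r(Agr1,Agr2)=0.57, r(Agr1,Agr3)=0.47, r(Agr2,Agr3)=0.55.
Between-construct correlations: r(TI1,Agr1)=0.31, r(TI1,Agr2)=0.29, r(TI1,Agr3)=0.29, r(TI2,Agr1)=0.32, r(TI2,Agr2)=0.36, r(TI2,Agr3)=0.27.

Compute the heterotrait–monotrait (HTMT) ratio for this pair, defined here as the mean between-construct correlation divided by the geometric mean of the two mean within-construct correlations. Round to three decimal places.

0.650

Mean heterotrait r = 1.84/6 = 0.3067.
Mean within-TI = 0.42/1 = 0.4200; mean within-Agr = 1.59/3 = 0.5300.
Geometric mean = √(0.4200 × 0.5300) = 0.4718.
HTMT = 0.3067 / 0.4718 = 0.650.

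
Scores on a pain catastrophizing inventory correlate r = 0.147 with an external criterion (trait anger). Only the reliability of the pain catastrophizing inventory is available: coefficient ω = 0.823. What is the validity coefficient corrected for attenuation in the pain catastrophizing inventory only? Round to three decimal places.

0.162

Single correction: r_c = r_obs / √r_xx = 0.147 / √0.823 = 0.147 / 0.9072 ≈ 0.162.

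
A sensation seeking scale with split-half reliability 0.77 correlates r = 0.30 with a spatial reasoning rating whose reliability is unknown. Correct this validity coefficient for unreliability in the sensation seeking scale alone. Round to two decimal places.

0.34

Single correction: r_c = r_obs / √r_xx = 0.30 / √0.77 = 0.30 / 0.8775 ≈ 0.34.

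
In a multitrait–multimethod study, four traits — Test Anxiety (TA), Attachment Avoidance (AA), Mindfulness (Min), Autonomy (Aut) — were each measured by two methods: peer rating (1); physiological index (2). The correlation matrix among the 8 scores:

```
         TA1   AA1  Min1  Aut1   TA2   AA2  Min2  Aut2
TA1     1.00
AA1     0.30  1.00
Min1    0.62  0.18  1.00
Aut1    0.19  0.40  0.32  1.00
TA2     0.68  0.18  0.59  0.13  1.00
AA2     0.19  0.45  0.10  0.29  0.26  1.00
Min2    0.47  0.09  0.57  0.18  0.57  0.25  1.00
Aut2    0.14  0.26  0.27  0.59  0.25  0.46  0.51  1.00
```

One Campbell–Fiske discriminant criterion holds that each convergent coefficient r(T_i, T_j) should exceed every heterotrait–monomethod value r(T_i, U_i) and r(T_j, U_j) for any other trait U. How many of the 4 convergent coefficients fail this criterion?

2

Each convergent coefficient versus the relevant comparison correlations:
TA (methods 1·2): 0.68 vs {0.30, 0.26, 0.62, 0.57, 0.19, 0.25} → pass.
AA (methods 1·2): 0.45 vs {0.30, 0.26, 0.18, 0.25, 0.40, 0.46} → fail.
Min (methods 1·2): 0.57 vs {0.62, 0.57, 0.18, 0.25, 0.32, 0.51} → fail.
Aut (methods 1·2): 0.59 vs {0.19, 0.25, 0.40, 0.46, 0.32, 0.51} → pass.
2 of 4 fail.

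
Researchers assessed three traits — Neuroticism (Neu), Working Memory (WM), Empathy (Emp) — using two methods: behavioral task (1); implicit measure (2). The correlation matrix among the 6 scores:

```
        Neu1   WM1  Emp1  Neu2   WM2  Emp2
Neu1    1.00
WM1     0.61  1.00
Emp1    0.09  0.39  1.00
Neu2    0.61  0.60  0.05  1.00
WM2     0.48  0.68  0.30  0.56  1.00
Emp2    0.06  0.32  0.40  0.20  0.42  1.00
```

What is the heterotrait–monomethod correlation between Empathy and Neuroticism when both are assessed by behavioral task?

Different traits, same method: r(Emp1, Neu1) = 0.09.

0.09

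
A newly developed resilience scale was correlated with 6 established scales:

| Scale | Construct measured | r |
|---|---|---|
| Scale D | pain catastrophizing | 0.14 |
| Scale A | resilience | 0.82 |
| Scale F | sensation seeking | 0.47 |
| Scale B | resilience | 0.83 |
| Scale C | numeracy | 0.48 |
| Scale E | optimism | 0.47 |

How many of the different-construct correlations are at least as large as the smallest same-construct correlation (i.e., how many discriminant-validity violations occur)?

Convergent (same construct = resilience): Scale A, Scale B.
Smallest convergent = 0.82. Discriminant values: 0.14, 0.47, 0.48, 0.47; count ≥ 0.82 → 0.

0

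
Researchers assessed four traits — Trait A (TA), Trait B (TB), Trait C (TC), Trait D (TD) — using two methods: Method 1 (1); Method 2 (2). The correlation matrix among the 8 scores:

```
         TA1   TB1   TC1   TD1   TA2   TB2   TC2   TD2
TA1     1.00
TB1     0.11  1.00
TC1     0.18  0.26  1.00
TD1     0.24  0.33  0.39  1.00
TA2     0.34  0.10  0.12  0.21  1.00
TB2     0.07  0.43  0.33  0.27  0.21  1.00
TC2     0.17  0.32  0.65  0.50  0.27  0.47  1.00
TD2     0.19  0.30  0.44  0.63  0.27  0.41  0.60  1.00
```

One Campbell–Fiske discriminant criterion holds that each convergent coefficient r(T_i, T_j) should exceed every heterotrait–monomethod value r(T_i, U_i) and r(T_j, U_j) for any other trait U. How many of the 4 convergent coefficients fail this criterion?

1

Convergent coefficients and their comparison sets:
TA (methods 1·2): 0.34 vs {0.11, 0.21, 0.18, 0.27, 0.24, 0.27} → pass.
TB (methods 1·2): 0.43 vs {0.11, 0.21, 0.26, 0.47, 0.33, 0.41} → fail.
TC (methods 1·2): 0.65 vs {0.18, 0.27, 0.26, 0.47, 0.39, 0.60} → pass.
TD (methods 1·2): 0.63 vs {0.24, 0.27, 0.33, 0.41, 0.39, 0.60} → pass.
1 of 4 fail.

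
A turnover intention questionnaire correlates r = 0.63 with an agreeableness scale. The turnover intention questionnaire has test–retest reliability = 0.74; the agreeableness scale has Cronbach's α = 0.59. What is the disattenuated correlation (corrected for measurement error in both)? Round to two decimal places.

0.95

r_true = r_obs / √(r_xx · r_yy) = 0.63 / √(0.74 × 0.59) = 0.63 / √0.4366 = 0.63 / 0.6608 ≈ 0.95.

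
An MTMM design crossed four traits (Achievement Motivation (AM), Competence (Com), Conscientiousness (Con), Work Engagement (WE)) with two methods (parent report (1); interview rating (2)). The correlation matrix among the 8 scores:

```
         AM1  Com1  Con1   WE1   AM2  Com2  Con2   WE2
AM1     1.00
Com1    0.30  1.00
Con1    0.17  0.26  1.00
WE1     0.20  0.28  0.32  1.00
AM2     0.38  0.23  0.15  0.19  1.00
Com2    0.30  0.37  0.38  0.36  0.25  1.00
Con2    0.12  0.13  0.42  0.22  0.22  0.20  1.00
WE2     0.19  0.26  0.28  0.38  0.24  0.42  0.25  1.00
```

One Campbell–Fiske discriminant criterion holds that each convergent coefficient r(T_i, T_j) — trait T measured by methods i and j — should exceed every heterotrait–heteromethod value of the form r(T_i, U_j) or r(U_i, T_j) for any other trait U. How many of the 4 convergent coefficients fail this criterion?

1

Convergent coefficients and their comparison sets:
AM (methods 1·2): 0.38 vs {0.30, 0.23, 0.12, 0.15, 0.19, 0.19} → pass.
Com (methods 1·2): 0.37 vs {0.23, 0.30, 0.13, 0.38, 0.26, 0.36} → fail.
Con (methods 1·2): 0.42 vs {0.15, 0.12, 0.38, 0.13, 0.28, 0.22} → pass.
WE (methods 1·2): 0.38 vs {0.19, 0.19, 0.36, 0.26, 0.22, 0.28} → pass.
1 of 4 fail.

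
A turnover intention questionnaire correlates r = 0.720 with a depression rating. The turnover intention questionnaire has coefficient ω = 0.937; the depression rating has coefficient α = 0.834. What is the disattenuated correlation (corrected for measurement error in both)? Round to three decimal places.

r_true = r_obs / √(r_xx · r_yy) = 0.720 / √(0.937 × 0.834) = 0.720 / √0.781458 = 0.720 / 0.8840 ≈ 0.814.

0.814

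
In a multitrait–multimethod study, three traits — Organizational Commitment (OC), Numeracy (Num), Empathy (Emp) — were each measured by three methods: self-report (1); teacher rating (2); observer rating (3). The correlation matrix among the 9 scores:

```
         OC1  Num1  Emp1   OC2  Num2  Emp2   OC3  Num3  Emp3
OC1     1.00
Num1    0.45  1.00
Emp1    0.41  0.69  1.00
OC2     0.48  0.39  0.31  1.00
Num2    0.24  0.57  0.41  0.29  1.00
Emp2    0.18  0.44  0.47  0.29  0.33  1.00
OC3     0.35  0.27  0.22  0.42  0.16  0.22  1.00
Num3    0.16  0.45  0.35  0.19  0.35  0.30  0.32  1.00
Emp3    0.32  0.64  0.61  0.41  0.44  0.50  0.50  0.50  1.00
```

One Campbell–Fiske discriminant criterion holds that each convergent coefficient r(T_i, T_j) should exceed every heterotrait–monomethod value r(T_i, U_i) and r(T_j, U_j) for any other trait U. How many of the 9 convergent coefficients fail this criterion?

Convergent coefficients and their comparison sets:
OC (methods 1·2): 0.48 vs {0.45, 0.29, 0.41, 0.29} → pass.
OC (methods 1·3): 0.35 vs {0.45, 0.32, 0.41, 0.50} → fail.
OC (methods 2·3): 0.42 vs {0.29, 0.32, 0.29, 0.50} → fail.
Num (methods 1·2): 0.57 vs {0.45, 0.29, 0.69, 0.33} → fail.
Num (methods 1·3): 0.45 vs {0.45, 0.32, 0.69, 0.50} → fail.
Num (methods 2·3): 0.35 vs {0.29, 0.32, 0.33, 0.50} → fail.
Emp (methods 1·2): 0.47 vs {0.41, 0.29, 0.69, 0.33} → fail.
Emp (methods 1·3): 0.61 vs {0.41, 0.50, 0.69, 0.50} → fail.
Emp (methods 2·3): 0.50 vs {0.29, 0.50, 0.33, 0.50} → fail.
8 of 9 fail.

8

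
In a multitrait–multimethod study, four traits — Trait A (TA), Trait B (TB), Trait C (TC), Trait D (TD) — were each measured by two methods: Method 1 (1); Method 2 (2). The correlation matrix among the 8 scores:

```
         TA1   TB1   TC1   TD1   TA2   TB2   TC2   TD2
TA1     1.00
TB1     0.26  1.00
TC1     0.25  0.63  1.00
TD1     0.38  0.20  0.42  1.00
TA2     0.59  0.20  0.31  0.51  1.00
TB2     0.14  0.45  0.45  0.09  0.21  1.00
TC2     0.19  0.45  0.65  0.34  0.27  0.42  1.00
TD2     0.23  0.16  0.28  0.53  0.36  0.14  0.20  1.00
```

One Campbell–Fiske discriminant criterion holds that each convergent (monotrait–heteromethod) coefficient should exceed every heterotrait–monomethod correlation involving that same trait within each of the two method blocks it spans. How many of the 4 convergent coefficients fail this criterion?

1

Convergent coefficients and their comparison sets:
TA (methods 1·2): 0.59 vs {0.26, 0.21, 0.25, 0.27, 0.38, 0.36} → pass.
TB (methods 1·2): 0.45 vs {0.26, 0.21, 0.63, 0.42, 0.20, 0.14} → fail.
TC (methods 1·2): 0.65 vs {0.25, 0.27, 0.63, 0.42, 0.42, 0.20} → pass.
TD (methods 1·2): 0.53 vs {0.38, 0.36, 0.20, 0.14, 0.42, 0.20} → pass.
1 of 4 fail.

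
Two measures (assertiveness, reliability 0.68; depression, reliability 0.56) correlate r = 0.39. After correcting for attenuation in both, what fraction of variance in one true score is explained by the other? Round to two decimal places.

Disattenuated r = 0.39 / √(0.68 × 0.56) = 0.39 / 0.6171 = 0.6320.
Shared true-score variance = 0.6320² = 0.3994 ≈ 0.40.

0.40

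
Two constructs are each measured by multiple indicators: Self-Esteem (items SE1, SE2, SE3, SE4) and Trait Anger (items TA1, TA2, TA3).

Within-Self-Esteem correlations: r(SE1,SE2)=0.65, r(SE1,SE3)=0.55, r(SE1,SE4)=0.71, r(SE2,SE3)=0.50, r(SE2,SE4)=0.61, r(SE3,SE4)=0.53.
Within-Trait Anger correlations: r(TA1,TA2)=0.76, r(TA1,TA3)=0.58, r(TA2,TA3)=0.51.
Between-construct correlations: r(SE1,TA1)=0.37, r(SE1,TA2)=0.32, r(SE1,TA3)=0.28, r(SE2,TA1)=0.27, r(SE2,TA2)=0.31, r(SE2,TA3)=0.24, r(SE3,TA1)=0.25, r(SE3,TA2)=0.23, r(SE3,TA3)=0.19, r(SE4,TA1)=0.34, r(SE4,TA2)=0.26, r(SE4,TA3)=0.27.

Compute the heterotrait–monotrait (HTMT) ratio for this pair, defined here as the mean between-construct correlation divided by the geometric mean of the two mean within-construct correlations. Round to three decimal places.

Mean between = 3.33/12 = 0.2775.
Mean within-SE = 3.55/6 = 0.5917; mean within-TA = 1.85/3 = 0.6167.
Geometric mean = √(0.5917 × 0.6167) = 0.6041.
HTMT = 0.2775 / 0.6041 = 0.459.

0.459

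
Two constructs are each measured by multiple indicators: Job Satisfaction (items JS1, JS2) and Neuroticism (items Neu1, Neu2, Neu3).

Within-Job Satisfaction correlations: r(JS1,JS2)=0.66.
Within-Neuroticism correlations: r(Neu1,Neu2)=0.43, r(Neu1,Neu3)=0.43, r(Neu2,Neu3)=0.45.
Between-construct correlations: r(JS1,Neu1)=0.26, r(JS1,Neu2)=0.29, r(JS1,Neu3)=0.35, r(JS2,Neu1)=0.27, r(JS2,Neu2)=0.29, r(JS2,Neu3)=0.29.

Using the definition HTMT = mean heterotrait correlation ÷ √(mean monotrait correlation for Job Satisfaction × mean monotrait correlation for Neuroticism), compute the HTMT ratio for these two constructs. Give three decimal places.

Between-construct mean = 1.75/6 = 0.2917.
Mean within-JS = 0.66/1 = 0.6600; mean within-Neu = 1.31/3 = 0.4367.
Geometric mean = √(0.6600 × 0.4367) = 0.5369.
HTMT = 0.2917 / 0.5369 = 0.543.

0.543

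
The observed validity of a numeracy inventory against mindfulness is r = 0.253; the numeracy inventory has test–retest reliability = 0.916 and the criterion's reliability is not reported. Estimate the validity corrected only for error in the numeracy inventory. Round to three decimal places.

0.264

Single correction: r_c = r_obs / √r_xx = 0.253 / √0.916 = 0.253 / 0.9571 ≈ 0.264.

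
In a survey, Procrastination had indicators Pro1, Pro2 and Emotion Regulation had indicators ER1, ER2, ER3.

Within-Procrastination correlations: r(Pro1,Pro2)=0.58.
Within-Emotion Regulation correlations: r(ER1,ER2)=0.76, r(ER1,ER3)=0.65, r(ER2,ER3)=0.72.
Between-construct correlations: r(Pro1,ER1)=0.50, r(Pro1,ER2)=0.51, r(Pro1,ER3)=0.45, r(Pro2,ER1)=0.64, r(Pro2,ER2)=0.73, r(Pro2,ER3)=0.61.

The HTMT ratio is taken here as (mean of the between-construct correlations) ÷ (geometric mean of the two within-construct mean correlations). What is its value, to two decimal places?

Between-construct mean = 3.44/6 = 0.5733.
Mean within-Pro = 0.58/1 = 0.5800; mean within-ER = 2.13/3 = 0.7100.
Geometric mean = √(0.5800 × 0.7100) = 0.6417.
HTMT = 0.5733 / 0.6417 = 0.89.

0.89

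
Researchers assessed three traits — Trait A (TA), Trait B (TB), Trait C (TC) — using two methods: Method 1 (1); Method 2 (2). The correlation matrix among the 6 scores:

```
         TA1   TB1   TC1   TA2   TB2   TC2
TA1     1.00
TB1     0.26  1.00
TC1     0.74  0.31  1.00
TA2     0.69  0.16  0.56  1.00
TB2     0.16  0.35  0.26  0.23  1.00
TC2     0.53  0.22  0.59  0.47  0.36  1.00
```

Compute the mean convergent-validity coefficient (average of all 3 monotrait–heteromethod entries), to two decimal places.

Convergent values: 0.69, 0.35, 0.59; mean = 1.63/3 = 0.54.

0.54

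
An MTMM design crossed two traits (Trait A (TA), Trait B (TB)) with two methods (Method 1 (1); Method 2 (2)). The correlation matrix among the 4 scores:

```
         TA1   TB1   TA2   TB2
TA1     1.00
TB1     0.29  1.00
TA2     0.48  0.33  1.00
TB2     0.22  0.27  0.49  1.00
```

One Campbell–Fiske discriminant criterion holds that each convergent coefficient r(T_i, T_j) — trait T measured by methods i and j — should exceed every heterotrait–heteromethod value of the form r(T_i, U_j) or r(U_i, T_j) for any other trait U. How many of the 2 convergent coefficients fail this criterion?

1

Checking each validity diagonal entry against its comparison values:
TA (methods 1·2): 0.48 vs {0.22, 0.33} → pass.
TB (methods 1·2): 0.27 vs {0.33, 0.22} → fail.
1 of 2 fail.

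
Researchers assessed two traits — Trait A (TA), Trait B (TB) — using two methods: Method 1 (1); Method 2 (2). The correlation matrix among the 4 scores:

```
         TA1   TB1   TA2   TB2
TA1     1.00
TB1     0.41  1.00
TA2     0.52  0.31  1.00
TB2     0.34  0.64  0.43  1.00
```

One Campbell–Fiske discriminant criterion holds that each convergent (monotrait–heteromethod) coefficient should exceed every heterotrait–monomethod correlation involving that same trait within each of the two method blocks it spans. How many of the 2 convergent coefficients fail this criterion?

Convergent coefficients and their comparison sets:
TA (methods 1·2): 0.52 vs {0.41, 0.43} → pass.
TB (methods 1·2): 0.64 vs {0.41, 0.43} → pass.
0 of 2 fail.

0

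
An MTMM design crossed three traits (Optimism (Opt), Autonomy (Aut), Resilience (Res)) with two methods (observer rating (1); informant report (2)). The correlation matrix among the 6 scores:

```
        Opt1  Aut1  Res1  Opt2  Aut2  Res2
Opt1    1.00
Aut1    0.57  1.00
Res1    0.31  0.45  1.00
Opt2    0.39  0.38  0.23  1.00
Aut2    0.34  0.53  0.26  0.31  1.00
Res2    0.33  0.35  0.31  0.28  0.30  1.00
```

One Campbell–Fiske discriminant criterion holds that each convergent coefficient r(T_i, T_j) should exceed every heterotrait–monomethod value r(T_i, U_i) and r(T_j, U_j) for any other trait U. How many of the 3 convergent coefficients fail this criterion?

Checking each validity diagonal entry against its comparison values:
Opt (methods 1·2): 0.39 vs {0.57, 0.31, 0.31, 0.28} → fail.
Aut (methods 1·2): 0.53 vs {0.57, 0.31, 0.45, 0.30} → fail.
Res (methods 1·2): 0.31 vs {0.31, 0.28, 0.45, 0.30} → fail.
3 of 3 fail.

3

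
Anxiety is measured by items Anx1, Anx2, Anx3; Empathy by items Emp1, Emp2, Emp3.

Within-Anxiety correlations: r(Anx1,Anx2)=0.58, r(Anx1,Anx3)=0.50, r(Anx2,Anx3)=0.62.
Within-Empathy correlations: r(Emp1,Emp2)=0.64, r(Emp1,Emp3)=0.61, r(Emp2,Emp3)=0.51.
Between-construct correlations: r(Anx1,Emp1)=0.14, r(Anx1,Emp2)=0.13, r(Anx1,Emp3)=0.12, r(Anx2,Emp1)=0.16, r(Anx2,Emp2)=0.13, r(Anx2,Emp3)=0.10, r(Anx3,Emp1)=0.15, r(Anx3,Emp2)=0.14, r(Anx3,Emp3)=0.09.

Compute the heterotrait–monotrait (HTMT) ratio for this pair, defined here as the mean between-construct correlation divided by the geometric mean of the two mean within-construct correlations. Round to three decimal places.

Mean heterotrait r = 1.16/9 = 0.1289.
Mean within-Anx = 1.70/3 = 0.5667; mean within-Emp = 1.76/3 = 0.5867.
Geometric mean = √(0.5667 × 0.5867) = 0.5766.
HTMT = 0.1289 / 0.5766 = 0.224.

0.224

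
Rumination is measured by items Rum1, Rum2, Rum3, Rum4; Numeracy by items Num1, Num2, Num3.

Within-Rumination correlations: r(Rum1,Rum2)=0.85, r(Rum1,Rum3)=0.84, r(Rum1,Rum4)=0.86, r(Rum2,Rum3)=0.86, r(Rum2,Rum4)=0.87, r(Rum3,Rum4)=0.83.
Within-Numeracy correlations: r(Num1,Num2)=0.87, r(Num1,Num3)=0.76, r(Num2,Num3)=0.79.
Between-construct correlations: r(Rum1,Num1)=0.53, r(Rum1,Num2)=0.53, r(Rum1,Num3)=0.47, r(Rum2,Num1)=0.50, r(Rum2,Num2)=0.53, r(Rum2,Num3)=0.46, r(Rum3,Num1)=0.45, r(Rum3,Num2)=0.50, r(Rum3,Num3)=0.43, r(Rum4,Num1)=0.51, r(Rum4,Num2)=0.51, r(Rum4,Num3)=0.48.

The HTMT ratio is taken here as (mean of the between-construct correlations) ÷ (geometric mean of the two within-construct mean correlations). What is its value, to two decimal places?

0.59

Mean between = 5.90/12 = 0.4917.
Mean within-Rum = 5.11/6 = 0.8517; mean within-Num = 2.42/3 = 0.8067.
Geometric mean = √(0.8517 × 0.8067) = 0.8289.
HTMT = 0.4917 / 0.8289 = 0.59.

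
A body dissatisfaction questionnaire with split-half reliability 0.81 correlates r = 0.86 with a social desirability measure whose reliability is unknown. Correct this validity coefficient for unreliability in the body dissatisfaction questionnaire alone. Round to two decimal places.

Single correction: r_c = r_obs / √r_xx = 0.86 / √0.81 = 0.86 / 0.9000 ≈ 0.96.

0.96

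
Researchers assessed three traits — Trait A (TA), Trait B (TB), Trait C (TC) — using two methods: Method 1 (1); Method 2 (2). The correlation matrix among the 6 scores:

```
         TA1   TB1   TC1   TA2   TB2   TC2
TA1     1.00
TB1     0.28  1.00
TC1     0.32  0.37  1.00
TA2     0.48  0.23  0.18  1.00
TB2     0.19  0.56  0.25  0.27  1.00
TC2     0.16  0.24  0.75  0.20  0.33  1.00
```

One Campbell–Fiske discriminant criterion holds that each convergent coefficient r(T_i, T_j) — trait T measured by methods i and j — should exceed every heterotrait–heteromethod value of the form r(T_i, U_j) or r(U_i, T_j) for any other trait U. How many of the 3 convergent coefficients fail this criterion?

Each convergent coefficient versus the relevant comparison correlations:
TA (methods 1·2): 0.48 vs {0.19, 0.23, 0.16, 0.18} → pass.
TB (methods 1·2): 0.56 vs {0.23, 0.19, 0.24, 0.25} → pass.
TC (methods 1·2): 0.75 vs {0.18, 0.16, 0.25, 0.24} → pass.
0 of 3 fail.

0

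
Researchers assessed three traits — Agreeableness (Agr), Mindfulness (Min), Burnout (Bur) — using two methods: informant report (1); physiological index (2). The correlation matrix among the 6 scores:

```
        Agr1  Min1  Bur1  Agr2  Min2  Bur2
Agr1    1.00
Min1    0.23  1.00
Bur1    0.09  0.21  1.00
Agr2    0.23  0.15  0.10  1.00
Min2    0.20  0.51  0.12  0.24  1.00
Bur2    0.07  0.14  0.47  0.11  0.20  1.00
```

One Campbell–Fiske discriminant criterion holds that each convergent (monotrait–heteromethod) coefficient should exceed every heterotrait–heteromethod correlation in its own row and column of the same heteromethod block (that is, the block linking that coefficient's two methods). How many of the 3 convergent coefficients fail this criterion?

0

Checking each validity diagonal entry against its comparison values:
Agr (methods 1·2): 0.23 vs {0.20, 0.15, 0.07, 0.10} → pass.
Min (methods 1·2): 0.51 vs {0.15, 0.20, 0.14, 0.12} → pass.
Bur (methods 1·2): 0.47 vs {0.10, 0.07, 0.12, 0.14} → pass.
0 of 3 fail.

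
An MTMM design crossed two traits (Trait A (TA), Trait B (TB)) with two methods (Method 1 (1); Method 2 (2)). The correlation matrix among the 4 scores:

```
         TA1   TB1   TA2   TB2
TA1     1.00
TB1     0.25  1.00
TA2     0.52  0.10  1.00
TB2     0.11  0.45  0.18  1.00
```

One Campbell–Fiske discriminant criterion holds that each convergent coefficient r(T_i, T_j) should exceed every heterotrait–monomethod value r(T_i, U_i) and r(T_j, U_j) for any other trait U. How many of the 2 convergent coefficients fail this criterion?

Checking each validity diagonal entry against its comparison values:
TA (methods 1·2): 0.52 vs {0.25, 0.18} → pass.
TB (methods 1·2): 0.45 vs {0.25, 0.18} → pass.
0 of 2 fail.

0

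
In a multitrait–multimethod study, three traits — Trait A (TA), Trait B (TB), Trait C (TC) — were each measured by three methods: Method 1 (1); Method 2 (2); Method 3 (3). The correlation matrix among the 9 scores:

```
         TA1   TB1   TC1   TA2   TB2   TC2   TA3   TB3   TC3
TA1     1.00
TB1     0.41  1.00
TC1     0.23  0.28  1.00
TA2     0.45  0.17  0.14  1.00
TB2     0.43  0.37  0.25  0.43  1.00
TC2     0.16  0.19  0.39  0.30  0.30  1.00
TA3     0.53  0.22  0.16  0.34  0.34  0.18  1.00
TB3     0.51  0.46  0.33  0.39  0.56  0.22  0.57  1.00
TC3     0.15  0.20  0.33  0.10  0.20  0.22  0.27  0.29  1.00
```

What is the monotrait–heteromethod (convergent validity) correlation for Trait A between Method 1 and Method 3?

0.53

Same trait (TA), different methods: r(TA1, TA3) = 0.53.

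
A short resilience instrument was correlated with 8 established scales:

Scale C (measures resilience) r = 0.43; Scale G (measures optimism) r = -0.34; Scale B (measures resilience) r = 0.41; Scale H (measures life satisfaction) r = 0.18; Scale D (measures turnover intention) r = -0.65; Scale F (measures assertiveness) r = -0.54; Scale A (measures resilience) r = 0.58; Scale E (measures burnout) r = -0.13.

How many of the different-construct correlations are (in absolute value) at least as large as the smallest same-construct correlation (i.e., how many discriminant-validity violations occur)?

Convergent (same construct = resilience): Scale C, Scale B, Scale A.
Smallest convergent = 0.41. Discriminant |r|: 0.34, 0.18, 0.65, 0.54, 0.13; count ≥ 0.41 → 2.

2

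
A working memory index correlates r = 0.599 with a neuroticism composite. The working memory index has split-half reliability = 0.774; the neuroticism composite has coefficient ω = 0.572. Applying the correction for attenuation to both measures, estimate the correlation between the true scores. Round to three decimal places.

0.900

r_true = r_obs / √(r_xx · r_yy) = 0.599 / √(0.774 × 0.572) = 0.599 / √0.442728 = 0.599 / 0.6654 ≈ 0.900.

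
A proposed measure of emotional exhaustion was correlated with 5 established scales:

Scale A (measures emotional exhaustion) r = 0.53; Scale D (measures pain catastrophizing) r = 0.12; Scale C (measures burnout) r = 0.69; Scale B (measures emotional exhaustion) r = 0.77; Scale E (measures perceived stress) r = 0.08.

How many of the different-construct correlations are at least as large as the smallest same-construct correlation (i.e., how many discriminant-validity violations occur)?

1

Convergent (same construct = emotional exhaustion): Scale A, Scale B.
Smallest convergent = 0.53. Discriminant values: 0.12, 0.69, 0.08; count ≥ 0.53 → 1.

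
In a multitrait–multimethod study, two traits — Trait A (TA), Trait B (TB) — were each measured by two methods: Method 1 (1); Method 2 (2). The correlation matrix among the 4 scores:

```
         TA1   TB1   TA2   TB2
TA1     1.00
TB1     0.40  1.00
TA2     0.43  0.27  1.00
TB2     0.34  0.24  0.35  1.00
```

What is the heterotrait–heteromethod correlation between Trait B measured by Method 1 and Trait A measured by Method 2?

Different traits and methods: r(TB1, TA2) = 0.27.

0.27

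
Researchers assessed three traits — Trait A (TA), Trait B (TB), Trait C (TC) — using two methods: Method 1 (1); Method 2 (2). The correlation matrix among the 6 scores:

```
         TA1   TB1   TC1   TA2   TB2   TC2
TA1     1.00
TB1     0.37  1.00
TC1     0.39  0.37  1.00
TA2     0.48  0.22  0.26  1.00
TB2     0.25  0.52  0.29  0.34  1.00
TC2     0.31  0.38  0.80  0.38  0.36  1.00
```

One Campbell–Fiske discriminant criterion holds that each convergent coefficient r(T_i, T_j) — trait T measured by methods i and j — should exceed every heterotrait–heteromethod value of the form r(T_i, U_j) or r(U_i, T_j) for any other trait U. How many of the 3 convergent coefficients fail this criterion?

Each convergent coefficient versus the relevant comparison correlations:
TA (methods 1·2): 0.48 vs {0.25, 0.22, 0.31, 0.26} → pass.
TB (methods 1·2): 0.52 vs {0.22, 0.25, 0.38, 0.29} → pass.
TC (methods 1·2): 0.80 vs {0.26, 0.31, 0.29, 0.38} → pass.
0 of 3 fail.

0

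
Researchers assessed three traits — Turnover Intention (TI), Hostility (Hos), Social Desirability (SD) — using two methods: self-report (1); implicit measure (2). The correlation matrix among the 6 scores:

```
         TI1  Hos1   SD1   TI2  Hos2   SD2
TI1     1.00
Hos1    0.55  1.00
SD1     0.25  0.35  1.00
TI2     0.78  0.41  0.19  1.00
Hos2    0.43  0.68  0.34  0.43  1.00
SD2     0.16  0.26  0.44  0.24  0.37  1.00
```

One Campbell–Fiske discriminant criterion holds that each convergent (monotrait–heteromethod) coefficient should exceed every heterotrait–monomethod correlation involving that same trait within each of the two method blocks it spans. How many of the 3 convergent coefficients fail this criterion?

0

Convergent coefficients and their comparison sets:
TI (methods 1·2): 0.78 vs {0.55, 0.43, 0.25, 0.24} → pass.
Hos (methods 1·2): 0.68 vs {0.55, 0.43, 0.35, 0.37} → pass.
SD (methods 1·2): 0.44 vs {0.25, 0.24, 0.35, 0.37} → pass.
0 of 3 fail.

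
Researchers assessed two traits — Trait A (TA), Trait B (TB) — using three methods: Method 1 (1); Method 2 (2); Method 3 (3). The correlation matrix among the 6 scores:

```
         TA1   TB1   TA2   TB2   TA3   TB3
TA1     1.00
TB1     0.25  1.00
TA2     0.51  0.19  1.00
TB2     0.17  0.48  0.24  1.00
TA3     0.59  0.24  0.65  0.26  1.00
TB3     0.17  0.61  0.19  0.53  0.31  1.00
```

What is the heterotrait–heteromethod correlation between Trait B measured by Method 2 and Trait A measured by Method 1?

0.17

Different traits and methods: r(TB2, TA1) = 0.17.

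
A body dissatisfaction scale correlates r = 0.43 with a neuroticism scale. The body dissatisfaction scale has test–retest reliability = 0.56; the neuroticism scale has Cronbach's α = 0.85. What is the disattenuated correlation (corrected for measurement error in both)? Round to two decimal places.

r_true = r_obs / √(r_xx · r_yy) = 0.43 / √(0.56 × 0.85) = 0.43 / √0.4760 = 0.43 / 0.6899 ≈ 0.62.

0.62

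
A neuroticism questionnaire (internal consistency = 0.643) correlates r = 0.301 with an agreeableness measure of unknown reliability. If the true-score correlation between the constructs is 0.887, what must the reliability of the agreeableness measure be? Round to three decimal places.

0.179

r_true = r_obs / √(r_xx · r_yy) ⇒ 0.887 = 0.301 / √(0.643 · r_yy).
√(0.643 · r_yy) = 0.301 / 0.887 = 0.3393; 0.643 · r_yy = 0.1151; r_yy = 0.1151 / 0.643 ≈ 0.179.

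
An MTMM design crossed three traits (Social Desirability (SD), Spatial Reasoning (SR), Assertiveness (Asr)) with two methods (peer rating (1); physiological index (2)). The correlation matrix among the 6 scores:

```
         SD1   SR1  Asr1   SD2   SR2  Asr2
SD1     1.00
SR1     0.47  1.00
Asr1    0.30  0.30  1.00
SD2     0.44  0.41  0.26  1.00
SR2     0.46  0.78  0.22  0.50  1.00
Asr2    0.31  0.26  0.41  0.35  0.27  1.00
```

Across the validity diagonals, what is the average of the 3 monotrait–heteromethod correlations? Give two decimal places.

Convergent values: 0.44, 0.78, 0.41; mean = 1.63/3 = 0.54.

0.54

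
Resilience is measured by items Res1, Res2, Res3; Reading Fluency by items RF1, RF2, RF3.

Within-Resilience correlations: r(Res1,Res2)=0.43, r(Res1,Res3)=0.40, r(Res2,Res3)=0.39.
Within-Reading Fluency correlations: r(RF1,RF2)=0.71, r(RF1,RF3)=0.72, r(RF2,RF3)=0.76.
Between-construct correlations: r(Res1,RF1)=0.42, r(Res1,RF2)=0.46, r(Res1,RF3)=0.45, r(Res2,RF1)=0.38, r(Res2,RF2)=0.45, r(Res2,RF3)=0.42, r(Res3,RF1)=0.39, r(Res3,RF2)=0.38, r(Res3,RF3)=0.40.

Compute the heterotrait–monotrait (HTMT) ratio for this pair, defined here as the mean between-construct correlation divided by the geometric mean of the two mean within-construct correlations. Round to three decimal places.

Between-construct mean = 3.75/9 = 0.4167.
Mean within-Res = 1.22/3 = 0.4067; mean within-RF = 2.19/3 = 0.7300.
Geometric mean = √(0.4067 × 0.7300) = 0.5449.
HTMT = 0.4167 / 0.5449 = 0.765.

0.765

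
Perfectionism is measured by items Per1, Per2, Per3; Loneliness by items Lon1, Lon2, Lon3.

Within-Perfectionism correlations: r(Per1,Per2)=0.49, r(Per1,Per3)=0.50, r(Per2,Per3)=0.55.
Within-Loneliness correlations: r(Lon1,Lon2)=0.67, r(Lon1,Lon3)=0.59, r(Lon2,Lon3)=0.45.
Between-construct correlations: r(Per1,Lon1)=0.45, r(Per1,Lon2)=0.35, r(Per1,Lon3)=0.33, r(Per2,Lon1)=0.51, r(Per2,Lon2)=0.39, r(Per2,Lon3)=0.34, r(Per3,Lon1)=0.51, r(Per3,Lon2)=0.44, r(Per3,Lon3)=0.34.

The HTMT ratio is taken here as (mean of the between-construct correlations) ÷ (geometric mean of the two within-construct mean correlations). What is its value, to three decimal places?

Between-construct mean = 3.66/9 = 0.4067.
Mean within-Per = 1.54/3 = 0.5133; mean within-Lon = 1.71/3 = 0.5700.
Geometric mean = √(0.5133 × 0.5700) = 0.5409.
HTMT = 0.4067 / 0.5409 = 0.752.

0.752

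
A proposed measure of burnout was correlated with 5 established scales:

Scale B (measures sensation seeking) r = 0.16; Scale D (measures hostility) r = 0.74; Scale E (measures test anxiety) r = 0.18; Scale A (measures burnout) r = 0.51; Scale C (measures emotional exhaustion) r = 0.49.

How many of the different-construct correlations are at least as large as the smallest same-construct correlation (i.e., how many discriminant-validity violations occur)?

Convergent (same construct = burnout): Scale A.
Smallest convergent = 0.51. Discriminant values: 0.16, 0.74, 0.18, 0.49; count ≥ 0.51 → 1.

1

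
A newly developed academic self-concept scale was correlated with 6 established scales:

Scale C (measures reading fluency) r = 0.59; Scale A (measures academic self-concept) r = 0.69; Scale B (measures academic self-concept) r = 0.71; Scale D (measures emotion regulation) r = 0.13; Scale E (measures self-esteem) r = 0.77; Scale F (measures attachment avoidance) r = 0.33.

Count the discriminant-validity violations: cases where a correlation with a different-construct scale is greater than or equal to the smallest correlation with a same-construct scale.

1

Convergent (same construct = academic self-concept): Scale A, Scale B.
Smallest convergent = 0.69. Discriminant values: 0.59, 0.13, 0.77, 0.33; count ≥ 0.69 → 1.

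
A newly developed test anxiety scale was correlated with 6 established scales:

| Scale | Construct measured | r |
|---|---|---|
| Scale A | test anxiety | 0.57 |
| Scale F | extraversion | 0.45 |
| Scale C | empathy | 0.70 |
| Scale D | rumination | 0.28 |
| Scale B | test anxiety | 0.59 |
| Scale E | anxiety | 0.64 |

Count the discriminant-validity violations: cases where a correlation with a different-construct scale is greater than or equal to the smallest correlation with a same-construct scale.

2

Convergent (same construct = test anxiety): Scale A, Scale B.
Smallest convergent = 0.57. Discriminant values: 0.45, 0.70, 0.28, 0.64; count ≥ 0.57 → 2.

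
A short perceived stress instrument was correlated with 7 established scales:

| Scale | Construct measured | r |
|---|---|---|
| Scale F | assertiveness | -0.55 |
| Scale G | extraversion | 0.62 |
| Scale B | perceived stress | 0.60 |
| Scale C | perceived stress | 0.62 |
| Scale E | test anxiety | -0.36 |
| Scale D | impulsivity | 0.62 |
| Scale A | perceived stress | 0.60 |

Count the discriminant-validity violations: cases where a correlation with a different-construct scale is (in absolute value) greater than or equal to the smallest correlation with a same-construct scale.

2

Convergent (same construct = perceived stress): Scale B, Scale C, Scale A.
Smallest convergent = 0.60. Discriminant |r|: 0.55, 0.62, 0.36, 0.62; count ≥ 0.60 → 2.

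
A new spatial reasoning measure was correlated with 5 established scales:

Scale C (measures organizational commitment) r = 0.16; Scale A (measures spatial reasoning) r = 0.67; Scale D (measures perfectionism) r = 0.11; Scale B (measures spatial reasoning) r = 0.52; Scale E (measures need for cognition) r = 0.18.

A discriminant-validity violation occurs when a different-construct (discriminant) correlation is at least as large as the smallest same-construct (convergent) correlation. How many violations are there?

Convergent (same construct = spatial reasoning): Scale A, Scale B.
Smallest convergent = 0.52. Discriminant values: 0.16, 0.11, 0.18; count ≥ 0.52 → 0.

0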